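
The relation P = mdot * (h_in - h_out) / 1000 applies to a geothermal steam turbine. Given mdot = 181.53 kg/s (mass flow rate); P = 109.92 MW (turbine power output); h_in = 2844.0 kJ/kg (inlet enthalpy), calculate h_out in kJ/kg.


h_out = h_in - P * 1000 / mdot
h_out = 2844.0 - 109.92 * 1000 / 181.53
h_out = 2238.5 kJ/kg


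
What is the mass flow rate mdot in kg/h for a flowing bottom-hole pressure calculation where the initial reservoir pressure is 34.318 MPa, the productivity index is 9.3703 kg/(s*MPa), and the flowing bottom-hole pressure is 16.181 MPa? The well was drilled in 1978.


mdot = (P_i - P_wf) * PI
mdot = (34.318 - 16.181) * 9.3703
mdot = 169.9491 kg/s
Convert: 169.9491 kg/s * 3600.0 = 6.1182e+05 kg/h
mdot = 6.1182e+05 kg/h


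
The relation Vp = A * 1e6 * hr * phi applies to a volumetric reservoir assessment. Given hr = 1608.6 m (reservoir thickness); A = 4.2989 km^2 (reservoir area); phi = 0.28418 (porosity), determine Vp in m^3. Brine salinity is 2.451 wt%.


Vp = A * 1e6 * hr * phi
Vp = 4.2989 * 1e6 * 1608.6 * 0.28418
Vp = 1.9652e+09 m^3


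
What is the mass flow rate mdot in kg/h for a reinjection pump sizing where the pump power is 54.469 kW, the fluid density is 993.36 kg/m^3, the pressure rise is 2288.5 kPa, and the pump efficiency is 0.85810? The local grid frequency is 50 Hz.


mdot = P_pump * rho * eta / dP
mdot = 54.469 * 993.36 * 0.85810 / 2288.5
mdot = 20.28818 kg/s
Convert: 20.28818 kg/s * 3600.0 = 73037 kg/h
mdot = 73037 kg/h


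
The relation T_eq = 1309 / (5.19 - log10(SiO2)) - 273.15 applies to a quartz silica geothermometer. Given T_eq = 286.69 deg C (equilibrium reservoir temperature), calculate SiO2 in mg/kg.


SiO2 = 10^(5.19 - 1309/(T_eq + 273.15))
SiO2 = 10^(5.19 - 1309/(286.69 + 273.15))
SiO2 = 710.94 mg/kg


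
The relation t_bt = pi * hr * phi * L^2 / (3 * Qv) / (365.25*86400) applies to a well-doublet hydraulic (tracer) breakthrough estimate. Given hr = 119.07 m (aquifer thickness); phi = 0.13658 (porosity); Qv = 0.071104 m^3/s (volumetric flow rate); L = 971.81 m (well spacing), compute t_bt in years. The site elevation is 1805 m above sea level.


t_bt = pi * hr * phi * L^2 / (3 * Qv) / (365.25*86400)
t_bt = pi * 119.07 * 0.13658 * 971.81^2 / (3 * 0.071104) / (365.25*86400)
t_bt = 7.1677 years


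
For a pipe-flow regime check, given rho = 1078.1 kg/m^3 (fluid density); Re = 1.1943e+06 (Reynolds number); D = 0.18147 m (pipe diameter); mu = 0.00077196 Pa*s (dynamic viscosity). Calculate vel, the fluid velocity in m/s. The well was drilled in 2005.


vel = Re * mu / (rho * D)
vel = 1.1943e+06 * 0.00077196 / (1078.1 * 0.18147)
vel = 4.7124 m/s


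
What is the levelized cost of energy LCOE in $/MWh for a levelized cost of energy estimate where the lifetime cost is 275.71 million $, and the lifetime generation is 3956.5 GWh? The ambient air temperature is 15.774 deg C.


LCOE = C_tot / E_tot * 100
LCOE = 275.71 / 3956.5 * 100
LCOE = 6.968533 cents/kWh
Convert: 6.968533 cents/kWh * 10.0 = 69.685 $/MWh
LCOE = 69.685 $/MWh


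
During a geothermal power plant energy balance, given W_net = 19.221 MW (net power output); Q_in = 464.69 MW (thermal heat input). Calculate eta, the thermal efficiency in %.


eta = W_net / Q_in * 100
eta = 19.221 / 464.69 * 100
eta = 4.1363 %


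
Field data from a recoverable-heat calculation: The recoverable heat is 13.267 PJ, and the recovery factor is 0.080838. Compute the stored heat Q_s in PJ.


Q_s = Q_rec / RF
Q_s = 13.267 / 0.080838
Q_s = 164.12 PJ


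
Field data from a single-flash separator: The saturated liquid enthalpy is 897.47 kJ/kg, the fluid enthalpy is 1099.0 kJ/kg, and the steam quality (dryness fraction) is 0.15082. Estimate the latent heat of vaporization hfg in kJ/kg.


hfg = (h - hf) / x
hfg = (1099.0 - 897.47) / 0.15082
hfg = 1336.2 kJ/kg


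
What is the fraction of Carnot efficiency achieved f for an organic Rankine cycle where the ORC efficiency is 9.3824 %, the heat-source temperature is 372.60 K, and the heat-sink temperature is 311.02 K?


f = (eta_orc/100) / (1 - Tc/Th)
f = (9.3824/100) / (1 - 311.02/372.60)
f = 0.56770


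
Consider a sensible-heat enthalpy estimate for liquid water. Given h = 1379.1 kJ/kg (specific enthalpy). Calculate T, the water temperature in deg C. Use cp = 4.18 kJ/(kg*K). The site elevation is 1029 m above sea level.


T = h / cp
T = 1379.1 / 4.18
T = 329.93 deg C


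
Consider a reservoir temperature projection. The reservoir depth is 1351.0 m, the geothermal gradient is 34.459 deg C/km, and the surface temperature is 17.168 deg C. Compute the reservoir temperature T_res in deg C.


T_res = T_surf + grad * d / 1000
T_res = 17.168 + 34.459 * 1351.0 / 1000
T_res = 63.722 deg C


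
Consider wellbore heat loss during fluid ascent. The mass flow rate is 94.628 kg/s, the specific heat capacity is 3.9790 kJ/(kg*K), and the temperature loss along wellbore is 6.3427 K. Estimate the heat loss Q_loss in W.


Q_loss = mdot * cp * dT
Q_loss = 94.628 * 3.9790 * 6.3427
Q_loss = 2388.184 kW
Convert: 2388.184 kW * 1000.0 = 2.3882e+06 W
Q_loss = 2.3882e+06 W


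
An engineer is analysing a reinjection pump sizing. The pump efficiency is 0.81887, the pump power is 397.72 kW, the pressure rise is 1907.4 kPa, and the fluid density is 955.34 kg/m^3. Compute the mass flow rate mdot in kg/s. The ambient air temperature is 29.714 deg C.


mdot = P_pump * rho * eta / dP
mdot = 397.72 * 955.34 * 0.81887 / 1907.4
mdot = 163.12 kg/s


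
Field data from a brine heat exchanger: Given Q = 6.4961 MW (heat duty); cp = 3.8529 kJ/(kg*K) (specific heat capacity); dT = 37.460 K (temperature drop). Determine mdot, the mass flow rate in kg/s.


mdot = Q * 1000 / (cp * dT)
mdot = 6.4961 * 1000 / (3.8529 * 37.460)
mdot = 45.009 kg/s


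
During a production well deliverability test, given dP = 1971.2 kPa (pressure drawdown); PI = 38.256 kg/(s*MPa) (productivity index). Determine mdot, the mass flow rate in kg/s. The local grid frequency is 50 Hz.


mdot = PI * dP / 1000
mdot = 38.256 * 1971.2 / 1000
mdot = 75.410 kg/s


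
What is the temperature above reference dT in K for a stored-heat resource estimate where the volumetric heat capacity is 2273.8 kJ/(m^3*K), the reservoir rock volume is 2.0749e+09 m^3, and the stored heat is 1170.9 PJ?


dT = Q_s * 1e12 / (Vr * rhoc)
dT = 1170.9 * 1e12 / (2.0749e+09 * 2273.8)
dT = 248.18 K


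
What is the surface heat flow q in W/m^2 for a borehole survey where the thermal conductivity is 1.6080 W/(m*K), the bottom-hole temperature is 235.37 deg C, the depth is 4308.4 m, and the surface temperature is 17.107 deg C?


Step 1: grad = (T_d - T_surf)/d * 1000 = (235.37 - 17.107)/4308.4 * 1000 = 50.65987 deg C/km
Step 2: q = k * grad / 1000 = 1.608 * 50.65987 / 1000 = 0.081461 W/m^2
q = 0.081461 W/m^2


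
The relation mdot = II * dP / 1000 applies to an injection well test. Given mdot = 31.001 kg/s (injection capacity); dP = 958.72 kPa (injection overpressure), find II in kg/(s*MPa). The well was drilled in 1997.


II = mdot * 1000 / dP
II = 31.001 * 1000 / 958.72
II = 32.336 kg/(s*MPa)


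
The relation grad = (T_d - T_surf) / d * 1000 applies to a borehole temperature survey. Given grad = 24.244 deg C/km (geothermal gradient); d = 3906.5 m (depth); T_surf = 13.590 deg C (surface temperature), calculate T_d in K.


T_d = T_surf + grad * d / 1000
T_d = 13.590 + 24.244 * 3906.5 / 1000
T_d = 108.2992 deg C
Convert to K: 108.2992 + 273.15 = 381.45 K
T_d = 381.45 K


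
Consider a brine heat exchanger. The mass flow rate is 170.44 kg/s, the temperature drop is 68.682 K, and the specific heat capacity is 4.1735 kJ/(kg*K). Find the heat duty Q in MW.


Q = mdot * cp * dT / 1000
Q = 170.44 * 4.1735 * 68.682 / 1000
Q = 48.856 MW


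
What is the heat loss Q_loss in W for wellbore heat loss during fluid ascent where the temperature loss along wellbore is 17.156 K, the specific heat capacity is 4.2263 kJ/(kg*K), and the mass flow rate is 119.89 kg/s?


Q_loss = mdot * cp * dT
Q_loss = 119.89 * 4.2263 * 17.156
Q_loss = 8692.793 kW
Convert: 8692.793 kW * 1000.0 = 8.6928e+06 W
Q_loss = 8.6928e+06 W


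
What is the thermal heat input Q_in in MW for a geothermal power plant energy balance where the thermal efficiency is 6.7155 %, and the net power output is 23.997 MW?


Q_in = W_net / (eta / 100)
Q_in = 23.997 / (6.7155 / 100)
Q_in = 357.34 MW


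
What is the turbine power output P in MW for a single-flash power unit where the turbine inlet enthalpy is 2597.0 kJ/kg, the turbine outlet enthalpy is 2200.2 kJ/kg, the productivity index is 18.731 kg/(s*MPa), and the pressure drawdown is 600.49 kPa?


Step 1: mdot = PI * dP / 1000 = 18.731 * 600.49 / 1000 = 11.24778 kg/s
Step 2: P = mdot*(h_in - h_out)/1000 = 11.24778*(2597.0 - 2200.2)/1000 = 4.4631 MW
P = 4.4631 MW


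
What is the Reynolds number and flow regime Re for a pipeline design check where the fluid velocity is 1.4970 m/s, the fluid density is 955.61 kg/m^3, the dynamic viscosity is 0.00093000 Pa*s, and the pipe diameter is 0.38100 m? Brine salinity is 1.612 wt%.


Step 1: Re = rho*vel*D/mu = 955.61*1.497*0.381/0.00093 = 5.8606e+05
Step 2: Re = 5.8606e+05 > 4000, so flow is turbulent.
Re = 5.8606e+05 (turbulent)


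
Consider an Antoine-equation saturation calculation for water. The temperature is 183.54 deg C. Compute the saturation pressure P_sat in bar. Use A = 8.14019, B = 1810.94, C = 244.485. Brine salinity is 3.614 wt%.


P_sat = 10^(A - B/(C + T)) / 760 * 0.101325
P_sat = 10^(8.14019 - 1810.94/(244.485 + 183.54)) / 760 * 0.101325
P_sat = 1.081862 MPa
Convert: 1.081862 MPa * 10.0 = 10.819 bar
P_sat = 10.819 bar


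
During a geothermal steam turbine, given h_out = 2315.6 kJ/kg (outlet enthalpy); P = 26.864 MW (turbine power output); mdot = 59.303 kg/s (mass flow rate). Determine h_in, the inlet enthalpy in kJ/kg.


h_in = h_out + P * 1000 / mdot
h_in = 2315.6 + 26.864 * 1000 / 59.303
h_in = 2768.6 kJ/kg


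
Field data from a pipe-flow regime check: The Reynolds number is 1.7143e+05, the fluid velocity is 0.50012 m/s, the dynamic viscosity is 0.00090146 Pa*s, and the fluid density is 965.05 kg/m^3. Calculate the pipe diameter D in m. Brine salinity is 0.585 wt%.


D = Re * mu / (rho * vel)
D = 1.7143e+05 * 0.00090146 / (965.05 * 0.50012)
D = 0.32019 m


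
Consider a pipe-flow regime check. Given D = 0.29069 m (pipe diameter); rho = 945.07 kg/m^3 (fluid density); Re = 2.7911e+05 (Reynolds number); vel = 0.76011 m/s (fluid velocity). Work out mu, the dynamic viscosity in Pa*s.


mu = rho * vel * D / Re
mu = 945.07 * 0.76011 * 0.29069 / 2.7911e+05
mu = 0.00074816 Pa*s


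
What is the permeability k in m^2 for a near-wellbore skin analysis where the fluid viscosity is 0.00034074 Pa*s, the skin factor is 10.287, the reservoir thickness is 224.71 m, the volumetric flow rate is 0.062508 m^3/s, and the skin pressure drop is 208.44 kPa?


k = S*q*mu / (2*pi*dP_s*1000*hr)
k = 10.287*0.062508*0.00034074 / (2*pi*208.44*1000*224.71)
k = 7.4450e-13 m^2


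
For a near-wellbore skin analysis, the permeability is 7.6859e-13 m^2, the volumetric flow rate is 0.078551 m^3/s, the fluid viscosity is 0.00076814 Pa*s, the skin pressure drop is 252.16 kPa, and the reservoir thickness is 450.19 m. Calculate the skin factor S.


S = dP_s * 1000 * 2*pi*k*hr / (q*mu)
S = 252.16 * 1000 * 2*pi*7.6859e-13*450.19 / (0.078551*0.00076814)
S = 9.0856


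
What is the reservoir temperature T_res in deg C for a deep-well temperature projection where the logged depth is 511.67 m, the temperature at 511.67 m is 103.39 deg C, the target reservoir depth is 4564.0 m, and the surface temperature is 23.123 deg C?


Step 1: grad = (T_d1 - T_surf)/d1 * 1000 = (103.39 - 23.123)/511.67 * 1000 = 156.8726 deg C/km
Step 2: T_res = T_surf + grad*d2/1000 = 23.123 + 156.8726*4564.0/1000 = 739.09 deg C
T_res = 739.09 deg C


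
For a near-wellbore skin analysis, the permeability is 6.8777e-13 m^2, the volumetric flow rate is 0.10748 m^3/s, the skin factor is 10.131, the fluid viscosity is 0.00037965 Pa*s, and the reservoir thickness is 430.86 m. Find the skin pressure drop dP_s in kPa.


dP_s = S * q * mu / (2*pi*k*hr) / 1000
dP_s = 10.131 * 0.10748 * 0.00037965 / (2*pi*6.8777e-13*430.86) / 1000
dP_s = 222.03 kPa


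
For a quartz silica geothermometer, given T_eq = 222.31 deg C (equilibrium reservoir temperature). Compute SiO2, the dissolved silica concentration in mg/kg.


SiO2 = 10^(5.19 - 1309/(T_eq + 273.15))
SiO2 = 10^(5.19 - 1309/(222.31 + 273.15))
SiO2 = 353.19 mg/kg


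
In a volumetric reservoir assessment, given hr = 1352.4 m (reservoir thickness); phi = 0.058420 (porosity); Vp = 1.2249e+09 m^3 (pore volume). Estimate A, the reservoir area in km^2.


A = Vp / (1e6 * hr * phi)
A = 1.2249e+09 / (1e6 * 1352.4 * 0.058420)
A = 15.504 km^2


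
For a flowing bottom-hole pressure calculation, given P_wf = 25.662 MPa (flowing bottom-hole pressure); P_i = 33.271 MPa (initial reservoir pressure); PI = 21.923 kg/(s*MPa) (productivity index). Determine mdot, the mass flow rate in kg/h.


mdot = (P_i - P_wf) * PI
mdot = (33.271 - 25.662) * 21.923
mdot = 166.8121 kg/s
Convert: 166.8121 kg/s * 3600.0 = 6.0052e+05 kg/h
mdot = 6.0052e+05 kg/h


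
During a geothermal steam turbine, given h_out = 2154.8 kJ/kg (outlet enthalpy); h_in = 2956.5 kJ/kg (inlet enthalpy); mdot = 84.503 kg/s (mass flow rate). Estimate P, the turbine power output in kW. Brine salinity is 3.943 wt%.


P = mdot * (h_in - h_out) / 1000
P = 84.503 * (2956.5 - 2154.8) / 1000
P = 67.74606 MW
Convert: 67.74606 MW * 1000.0 = 67746 kW
P = 67746 kW


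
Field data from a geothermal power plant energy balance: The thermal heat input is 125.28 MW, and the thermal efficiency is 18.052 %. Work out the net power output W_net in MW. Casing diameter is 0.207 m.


W_net = eta / 100 * Q_in
W_net = 18.052 / 100 * 125.28
W_net = 22.616 MW


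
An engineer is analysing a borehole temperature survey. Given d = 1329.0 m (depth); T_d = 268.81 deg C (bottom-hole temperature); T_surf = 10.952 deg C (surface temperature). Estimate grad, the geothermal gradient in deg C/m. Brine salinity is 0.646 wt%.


grad = (T_d - T_surf) / d * 1000
grad = (268.81 - 10.952) / 1329.0 * 1000
grad = 194.0241 deg C/km
Convert: 194.0241 deg C/km * 0.001 = 0.19402 deg C/m
grad = 0.19402 deg C/m


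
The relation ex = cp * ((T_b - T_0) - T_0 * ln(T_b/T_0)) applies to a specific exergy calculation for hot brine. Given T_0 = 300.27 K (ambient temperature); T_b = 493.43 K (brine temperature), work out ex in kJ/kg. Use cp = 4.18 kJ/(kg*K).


ex = cp * ((T_b - T_0) - T_0 * ln(T_b/T_0))
ex = 4.18 * ((493.43 - 300.27) - 300.27 * ln(493.43/300.27))
ex = 183.99 kJ/kg


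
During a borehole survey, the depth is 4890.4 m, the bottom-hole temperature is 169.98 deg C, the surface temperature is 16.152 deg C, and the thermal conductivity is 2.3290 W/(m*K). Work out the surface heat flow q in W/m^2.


Step 1: grad = (T_d - T_surf)/d * 1000 = (169.98 - 16.152)/4890.4 * 1000 = 31.45510 deg C/km
Step 2: q = k * grad / 1000 = 2.329 * 31.45510 / 1000 = 0.073259 W/m^2
q = 0.073259 W/m^2


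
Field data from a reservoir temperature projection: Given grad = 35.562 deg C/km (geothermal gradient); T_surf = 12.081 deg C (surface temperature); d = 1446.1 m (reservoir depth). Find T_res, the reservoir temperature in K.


T_res = T_surf + grad * d / 1000
T_res = 12.081 + 35.562 * 1446.1 / 1000
T_res = 63.50721 deg C
Convert to K: 63.50721 + 273.15 = 336.66 K
T_res = 336.66 K


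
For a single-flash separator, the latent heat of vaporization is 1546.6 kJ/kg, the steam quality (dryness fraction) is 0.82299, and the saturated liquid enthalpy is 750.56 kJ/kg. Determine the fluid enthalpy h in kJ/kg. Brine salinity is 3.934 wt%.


h = hf + x * hfg
h = 750.56 + 0.82299 * 1546.6
h = 2023.4 kJ/kg


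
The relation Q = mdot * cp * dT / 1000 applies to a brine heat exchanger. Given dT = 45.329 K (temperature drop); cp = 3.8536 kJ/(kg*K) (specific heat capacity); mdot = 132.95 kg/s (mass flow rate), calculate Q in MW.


Q = mdot * cp * dT / 1000
Q = 132.95 * 3.8536 * 45.329 / 1000
Q = 23.224 MW


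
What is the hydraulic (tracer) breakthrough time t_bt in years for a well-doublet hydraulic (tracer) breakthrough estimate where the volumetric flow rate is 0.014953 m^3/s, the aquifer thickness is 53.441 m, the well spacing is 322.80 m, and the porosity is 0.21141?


t_bt = pi * hr * phi * L^2 / (3 * Qv) / (365.25*86400)
t_bt = pi * 53.441 * 0.21141 * 322.80^2 / (3 * 0.014953) / (365.25*86400)
t_bt = 2.6125 years


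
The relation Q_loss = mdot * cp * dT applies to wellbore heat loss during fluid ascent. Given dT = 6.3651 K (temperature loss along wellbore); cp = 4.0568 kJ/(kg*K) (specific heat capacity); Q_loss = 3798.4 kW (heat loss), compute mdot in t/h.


mdot = Q_loss / (cp * dT)
mdot = 3798.4 / (4.0568 * 6.3651)
mdot = 147.0997 kg/s
Convert: 147.0997 kg/s * 3.6 = 529.56 t/h
mdot = 529.56 t/h


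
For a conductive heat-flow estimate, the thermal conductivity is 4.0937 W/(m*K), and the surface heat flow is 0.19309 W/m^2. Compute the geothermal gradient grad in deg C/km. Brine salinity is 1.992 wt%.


grad = q * 1000 / k
grad = 0.19309 * 1000 / 4.0937
grad = 47.168 deg C/km


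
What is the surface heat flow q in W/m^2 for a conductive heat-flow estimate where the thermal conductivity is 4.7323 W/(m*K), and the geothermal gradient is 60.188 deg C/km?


q = k * grad / 1000
q = 4.7323 * 60.188 / 1000
q = 0.28483 W/m^2


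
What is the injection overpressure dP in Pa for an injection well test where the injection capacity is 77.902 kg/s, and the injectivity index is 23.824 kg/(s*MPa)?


dP = mdot * 1000 / II
dP = 77.902 * 1000 / 23.824
dP = 3269.896 kPa
Convert: 3269.896 kPa * 1000.0 = 3.2699e+06 Pa
dP = 3.2699e+06 Pa


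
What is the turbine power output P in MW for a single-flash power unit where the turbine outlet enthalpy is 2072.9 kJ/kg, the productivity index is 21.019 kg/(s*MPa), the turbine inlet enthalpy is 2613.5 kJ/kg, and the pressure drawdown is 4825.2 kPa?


Step 1: mdot = PI * dP / 1000 = 21.019 * 4825.2 / 1000 = 101.4209 kg/s
Step 2: P = mdot*(h_in - h_out)/1000 = 101.4209*(2613.5 - 2072.9)/1000 = 54.828 MW
P = 54.828 MW


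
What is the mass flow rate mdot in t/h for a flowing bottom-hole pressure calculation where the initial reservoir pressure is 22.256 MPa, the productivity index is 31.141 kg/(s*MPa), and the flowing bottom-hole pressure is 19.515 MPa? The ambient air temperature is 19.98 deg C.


mdot = (P_i - P_wf) * PI
mdot = (22.256 - 19.515) * 31.141
mdot = 85.35748 kg/s
Convert: 85.35748 kg/s * 3.6 = 307.29 t/h
mdot = 307.29 t/h


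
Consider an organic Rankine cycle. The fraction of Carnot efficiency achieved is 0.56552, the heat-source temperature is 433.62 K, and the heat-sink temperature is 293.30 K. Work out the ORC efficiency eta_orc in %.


eta_orc = (1 - Tc/Th) * f * 100
eta_orc = (1 - 293.30/433.62) * 0.56552 * 100
eta_orc = 18.300 %


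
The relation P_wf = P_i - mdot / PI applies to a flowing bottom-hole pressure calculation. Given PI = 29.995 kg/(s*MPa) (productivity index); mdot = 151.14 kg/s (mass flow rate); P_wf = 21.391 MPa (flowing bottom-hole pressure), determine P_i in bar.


P_i = P_wf + mdot / PI
P_i = 21.391 + 151.14 / 29.995
P_i = 26.42984 MPa
Convert: 26.42984 MPa * 10.0 = 264.30 bar
P_i = 264.30 bar


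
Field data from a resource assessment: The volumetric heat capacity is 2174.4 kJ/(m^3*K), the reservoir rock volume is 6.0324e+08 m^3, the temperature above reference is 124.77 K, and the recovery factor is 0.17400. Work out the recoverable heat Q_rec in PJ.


Step 1: Q_s = Vr*rhoc*dT/1e12 = 6.0324e+08*2174.4*124.77/1e12 = 163.6589 PJ
Step 2: Q_rec = Q_s * RF = 163.6589 * 0.174 = 28.477 PJ
Q_rec = 28.477 PJ


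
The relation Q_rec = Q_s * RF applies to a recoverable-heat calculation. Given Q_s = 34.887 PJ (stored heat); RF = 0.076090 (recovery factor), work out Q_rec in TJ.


Q_rec = Q_s * RF
Q_rec = 34.887 * 0.076090
Q_rec = 2.654552 PJ
Convert: 2.654552 PJ * 1000.0 = 2654.6 TJ
Q_rec = 2654.6 TJ


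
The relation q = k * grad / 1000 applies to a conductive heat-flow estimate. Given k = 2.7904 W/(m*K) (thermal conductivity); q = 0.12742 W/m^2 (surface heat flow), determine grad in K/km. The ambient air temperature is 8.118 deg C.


grad = q * 1000 / k
grad = 0.12742 * 1000 / 2.7904
grad = 45.66370 deg C/km
Convert: 45.66370 deg C/km * 1.0 = 45.664 K/km
grad = 45.664 K/km


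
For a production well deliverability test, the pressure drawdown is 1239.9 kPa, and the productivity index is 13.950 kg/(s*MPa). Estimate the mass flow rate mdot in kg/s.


mdot = PI * dP / 1000
mdot = 13.950 * 1239.9 / 1000
mdot = 17.297 kg/s


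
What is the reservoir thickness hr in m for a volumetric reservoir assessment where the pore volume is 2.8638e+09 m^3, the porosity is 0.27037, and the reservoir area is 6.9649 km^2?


hr = Vp / (A * 1e6 * phi)
hr = 2.8638e+09 / (6.9649 * 1e6 * 0.27037)
hr = 1520.8 m


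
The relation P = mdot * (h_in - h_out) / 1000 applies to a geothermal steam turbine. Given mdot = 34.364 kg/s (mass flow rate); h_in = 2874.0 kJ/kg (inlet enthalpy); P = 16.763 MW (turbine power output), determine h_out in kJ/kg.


h_out = h_in - P * 1000 / mdot
h_out = 2874.0 - 16.763 * 1000 / 34.364
h_out = 2386.2 kJ/kg


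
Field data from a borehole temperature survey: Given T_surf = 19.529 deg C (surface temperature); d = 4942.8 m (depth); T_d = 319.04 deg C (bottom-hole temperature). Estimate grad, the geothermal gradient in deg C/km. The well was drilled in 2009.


grad = (T_d - T_surf) / d * 1000
grad = (319.04 - 19.529) / 4942.8 * 1000
grad = 60.595 deg C/km


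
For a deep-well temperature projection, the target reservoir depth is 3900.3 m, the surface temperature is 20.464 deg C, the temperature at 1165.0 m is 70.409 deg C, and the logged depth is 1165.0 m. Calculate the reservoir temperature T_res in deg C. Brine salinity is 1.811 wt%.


Step 1: grad = (T_d1 - T_surf)/d1 * 1000 = (70.409 - 20.464)/1165.0 * 1000 = 42.87124 deg C/km
Step 2: T_res = T_surf + grad*d2/1000 = 20.464 + 42.87124*3900.3/1000 = 187.67 deg C
T_res = 187.67 deg C


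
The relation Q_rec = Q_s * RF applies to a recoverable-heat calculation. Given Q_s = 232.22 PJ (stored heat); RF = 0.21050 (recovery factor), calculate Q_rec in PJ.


Q_rec = Q_s * RF
Q_rec = 232.22 * 0.21050
Q_rec = 48.882 PJ


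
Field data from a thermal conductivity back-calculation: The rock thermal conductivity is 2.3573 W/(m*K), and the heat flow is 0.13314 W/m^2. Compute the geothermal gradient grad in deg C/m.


grad = q / k * 1000
grad = 0.13314 / 2.3573 * 1000
grad = 56.47987 deg C/km
Convert: 56.47987 deg C/km * 0.001 = 0.056480 deg C/m
grad = 0.056480 deg C/m


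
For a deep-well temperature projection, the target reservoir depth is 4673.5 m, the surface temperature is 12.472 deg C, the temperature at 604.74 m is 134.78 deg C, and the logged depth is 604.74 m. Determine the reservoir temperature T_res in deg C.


Step 1: grad = (T_d1 - T_surf)/d1 * 1000 = (134.78 - 12.472)/604.74 * 1000 = 202.2489 deg C/km
Step 2: T_res = T_surf + grad*d2/1000 = 12.472 + 202.2489*4673.5/1000 = 957.68 deg C
T_res = 957.68 deg C


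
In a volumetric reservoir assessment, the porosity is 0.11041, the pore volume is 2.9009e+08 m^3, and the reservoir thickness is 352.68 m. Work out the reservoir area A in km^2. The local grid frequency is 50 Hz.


A = Vp / (1e6 * hr * phi)
A = 2.9009e+08 / (1e6 * 352.68 * 0.11041)
A = 7.4498 km^2


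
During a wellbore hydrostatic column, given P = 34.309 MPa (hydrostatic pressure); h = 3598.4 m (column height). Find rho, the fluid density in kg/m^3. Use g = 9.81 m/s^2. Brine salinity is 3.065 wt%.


rho = P * 1e6 / (g * h)
rho = 34.309 * 1e6 / (9.81 * 3598.4)
rho = 971.92 kg/m^3


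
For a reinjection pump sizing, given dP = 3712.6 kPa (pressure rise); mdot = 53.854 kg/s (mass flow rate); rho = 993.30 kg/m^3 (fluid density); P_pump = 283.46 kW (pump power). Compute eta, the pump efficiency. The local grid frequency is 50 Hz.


eta = mdot * dP / (rho * P_pump)
eta = 53.854 * 3712.6 / (993.30 * 283.46)
eta = 0.71011


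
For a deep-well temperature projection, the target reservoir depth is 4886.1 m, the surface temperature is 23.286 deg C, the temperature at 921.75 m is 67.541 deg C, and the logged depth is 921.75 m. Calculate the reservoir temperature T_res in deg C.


Step 1: grad = (T_d1 - T_surf)/d1 * 1000 = (67.541 - 23.286)/921.75 * 1000 = 48.01193 deg C/km
Step 2: T_res = T_surf + grad*d2/1000 = 23.286 + 48.01193*4886.1/1000 = 257.88 deg C
T_res = 257.88 deg C


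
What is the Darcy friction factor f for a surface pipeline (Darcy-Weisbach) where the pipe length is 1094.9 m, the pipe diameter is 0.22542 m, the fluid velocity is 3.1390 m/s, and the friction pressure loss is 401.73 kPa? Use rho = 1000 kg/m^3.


f = dP*1000 / ((L/D)*(rho*vel^2/2))
f = 401.73*1000 / ((1094.9/0.22542)*(1000*3.1390^2/2))
f = 0.016788


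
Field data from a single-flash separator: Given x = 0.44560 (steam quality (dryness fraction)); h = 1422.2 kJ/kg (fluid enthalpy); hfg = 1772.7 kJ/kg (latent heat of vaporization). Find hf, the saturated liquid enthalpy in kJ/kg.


hf = h - x * hfg
hf = 1422.2 - 0.44560 * 1772.7
hf = 632.28 kJ/kg


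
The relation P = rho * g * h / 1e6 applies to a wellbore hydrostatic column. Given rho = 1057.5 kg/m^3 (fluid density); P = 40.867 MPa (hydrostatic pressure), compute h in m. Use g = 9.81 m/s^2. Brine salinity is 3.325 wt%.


h = P * 1e6 / (g * rho)
h = 40.867 * 1e6 / (9.81 * 1057.5)
h = 3939.3 m


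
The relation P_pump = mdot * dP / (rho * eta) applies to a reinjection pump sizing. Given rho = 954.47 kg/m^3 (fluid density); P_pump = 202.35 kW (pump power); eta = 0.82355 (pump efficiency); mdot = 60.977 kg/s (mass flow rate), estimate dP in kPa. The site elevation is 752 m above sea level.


dP = P_pump * rho * eta / mdot
dP = 202.35 * 954.47 * 0.82355 / 60.977
dP = 2608.5 kPa


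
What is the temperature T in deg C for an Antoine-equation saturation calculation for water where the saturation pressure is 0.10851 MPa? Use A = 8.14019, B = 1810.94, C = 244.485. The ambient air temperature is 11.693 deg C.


T = B / (A - log10(P_sat * 760 / 0.101325)) - C
T = 1810.94 / (8.14019 - log10(0.10851 * 760 / 0.101325)) - 244.485
T = 101.80 deg C


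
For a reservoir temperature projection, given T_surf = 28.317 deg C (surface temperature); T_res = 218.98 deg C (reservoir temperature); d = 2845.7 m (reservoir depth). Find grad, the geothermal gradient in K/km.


grad = (T_res - T_surf) / d * 1000
grad = (218.98 - 28.317) / 2845.7 * 1000
grad = 67.00039 deg C/km
Convert: 67.00039 deg C/km * 1.0 = 67.000 K/km
grad = 67.000 K/km


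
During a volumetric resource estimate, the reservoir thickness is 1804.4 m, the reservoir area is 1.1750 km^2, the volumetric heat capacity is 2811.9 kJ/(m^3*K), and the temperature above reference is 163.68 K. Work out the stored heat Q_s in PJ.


Step 1: Vr = A*1e6*hr = 1.175*1e6*1804.4 = 2.120170e+09 m^3
Step 2: Q_s = Vr*rhoc*dT/1e12 = 2.120170e+09*2811.9*163.68/1e12 = 975.81 PJ
Q_s = 975.81 PJ


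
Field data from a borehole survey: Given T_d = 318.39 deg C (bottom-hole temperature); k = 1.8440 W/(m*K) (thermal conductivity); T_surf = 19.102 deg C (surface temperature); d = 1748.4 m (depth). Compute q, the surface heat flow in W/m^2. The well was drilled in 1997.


Step 1: grad = (T_d - T_surf)/d * 1000 = (318.39 - 19.102)/1748.4 * 1000 = 171.1782 deg C/km
Step 2: q = k * grad / 1000 = 1.844 * 171.1782 / 1000 = 0.31565 W/m^2
q = 0.31565 W/m^2


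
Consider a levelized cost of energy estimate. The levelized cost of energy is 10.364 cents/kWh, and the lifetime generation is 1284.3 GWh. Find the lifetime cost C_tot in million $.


C_tot = LCOE / 100 * E_tot
C_tot = 10.364 / 100 * 1284.3
C_tot = 133.10 million $


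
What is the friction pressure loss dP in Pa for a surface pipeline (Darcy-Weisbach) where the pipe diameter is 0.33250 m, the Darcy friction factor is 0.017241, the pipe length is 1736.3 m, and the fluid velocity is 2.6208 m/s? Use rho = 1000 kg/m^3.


dP = f * (L/D) * (rho*vel^2/2) / 1000
dP = 0.017241 * (1736.3/0.33250) * (1000*2.6208^2/2) / 1000
dP = 309.1956 kPa
Convert: 309.1956 kPa * 1000.0 = 3.0920e+05 Pa
dP = 3.0920e+05 Pa


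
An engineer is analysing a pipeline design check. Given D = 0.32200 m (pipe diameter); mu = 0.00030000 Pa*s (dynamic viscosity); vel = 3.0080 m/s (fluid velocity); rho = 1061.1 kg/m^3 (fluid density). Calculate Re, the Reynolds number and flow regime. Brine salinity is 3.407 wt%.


Step 1: Re = rho*vel*D/mu = 1061.1*3.008*0.322/0.0003 = 3.4259e+06
Step 2: Re = 3.4259e+06 > 4000, so flow is turbulent.
Re = 3.4259e+06 (turbulent)


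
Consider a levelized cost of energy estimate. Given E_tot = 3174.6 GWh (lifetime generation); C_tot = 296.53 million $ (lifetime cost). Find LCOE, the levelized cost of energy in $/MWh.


LCOE = C_tot / E_tot * 100
LCOE = 296.53 / 3174.6 * 100
LCOE = 9.340704 cents/kWh
Convert: 9.340704 cents/kWh * 10.0 = 93.407 $/MWh
LCOE = 93.407 $/MWh


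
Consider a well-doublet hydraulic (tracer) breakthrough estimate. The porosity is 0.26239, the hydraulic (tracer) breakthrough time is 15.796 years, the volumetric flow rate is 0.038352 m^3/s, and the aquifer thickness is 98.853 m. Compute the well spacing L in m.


L = sqrt(t_bt*365.25*86400*3*Qv / (pi*hr*phi))
L = sqrt(15.796*365.25*86400*3*0.038352 / (pi*98.853*0.26239))
L = 838.95 m


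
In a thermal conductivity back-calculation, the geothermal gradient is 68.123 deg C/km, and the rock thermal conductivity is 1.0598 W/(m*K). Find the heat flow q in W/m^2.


q = k * grad / 1000
q = 1.0598 * 68.123 / 1000
q = 0.072197 W/m^2


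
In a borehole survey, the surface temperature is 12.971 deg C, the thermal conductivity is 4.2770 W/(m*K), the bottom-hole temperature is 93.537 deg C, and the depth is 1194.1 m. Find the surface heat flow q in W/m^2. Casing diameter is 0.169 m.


Step 1: grad = (T_d - T_surf)/d * 1000 = (93.537 - 12.971)/1194.1 * 1000 = 67.47006 deg C/km
Step 2: q = k * grad / 1000 = 4.277 * 67.47006 / 1000 = 0.28857 W/m^2
q = 0.28857 W/m^2


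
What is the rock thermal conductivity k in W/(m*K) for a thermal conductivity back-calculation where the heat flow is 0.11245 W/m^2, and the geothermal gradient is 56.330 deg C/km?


k = q / (grad / 1000)
k = 0.11245 / (56.330 / 1000)
k = 1.9963 W/(m*K)


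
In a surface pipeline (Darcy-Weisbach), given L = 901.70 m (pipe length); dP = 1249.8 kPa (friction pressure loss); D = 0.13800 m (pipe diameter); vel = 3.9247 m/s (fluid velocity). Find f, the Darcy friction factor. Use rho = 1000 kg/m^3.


f = dP*1000 / ((L/D)*(rho*vel^2/2))
f = 1249.8*1000 / ((901.70/0.13800)*(1000*3.9247^2/2))
f = 0.024836


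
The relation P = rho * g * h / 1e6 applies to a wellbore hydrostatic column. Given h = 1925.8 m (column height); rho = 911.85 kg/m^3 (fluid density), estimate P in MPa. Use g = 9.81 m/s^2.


P = rho * g * h / 1e6
P = 911.85 * 9.81 * 1925.8 / 1e6
P = 17.227 MPa


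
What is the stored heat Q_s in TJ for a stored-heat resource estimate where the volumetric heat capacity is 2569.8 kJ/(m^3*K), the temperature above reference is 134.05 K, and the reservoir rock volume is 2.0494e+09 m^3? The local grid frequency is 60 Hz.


Q_s = Vr * rhoc * dT / 1e12
Q_s = 2.0494e+09 * 2569.8 * 134.05 / 1e12
Q_s = 705.9808 PJ
Convert: 705.9808 PJ * 1000.0 = 7.0598e+05 TJ
Q_s = 7.0598e+05 TJ


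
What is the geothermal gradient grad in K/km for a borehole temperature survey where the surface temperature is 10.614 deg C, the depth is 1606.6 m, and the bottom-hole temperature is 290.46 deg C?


grad = (T_d - T_surf) / d * 1000
grad = (290.46 - 10.614) / 1606.6 * 1000
grad = 174.1852 deg C/km
Convert: 174.1852 deg C/km * 1.0 = 174.19 K/km
grad = 174.19 K/km


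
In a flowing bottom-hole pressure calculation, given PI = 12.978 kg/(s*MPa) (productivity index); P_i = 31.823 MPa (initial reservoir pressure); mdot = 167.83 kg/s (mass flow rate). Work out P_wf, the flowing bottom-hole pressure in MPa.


P_wf = P_i - mdot / PI
P_wf = 31.823 - 167.83 / 12.978
P_wf = 18.891 MPa


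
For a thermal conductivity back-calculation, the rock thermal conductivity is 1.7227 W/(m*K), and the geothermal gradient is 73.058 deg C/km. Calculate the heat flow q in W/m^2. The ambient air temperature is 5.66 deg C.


q = k * grad / 1000
q = 1.7227 * 73.058 / 1000
q = 0.12586 W/m^2


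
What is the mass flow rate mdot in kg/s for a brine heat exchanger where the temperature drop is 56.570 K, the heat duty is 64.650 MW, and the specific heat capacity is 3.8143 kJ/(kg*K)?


mdot = Q * 1000 / (cp * dT)
mdot = 64.650 * 1000 / (3.8143 * 56.570)
mdot = 299.62 kg/s


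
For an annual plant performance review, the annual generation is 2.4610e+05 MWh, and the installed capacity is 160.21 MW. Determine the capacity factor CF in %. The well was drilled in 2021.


CF = E_a / (cap * 8760) * 100
CF = 2.4610e+05 / (160.21 * 8760) * 100
CF = 17.535 %


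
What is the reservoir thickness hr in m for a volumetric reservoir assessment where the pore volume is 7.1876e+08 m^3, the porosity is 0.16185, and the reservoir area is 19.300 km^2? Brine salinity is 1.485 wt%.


hr = Vp / (A * 1e6 * phi)
hr = 7.1876e+08 / (19.300 * 1e6 * 0.16185)
hr = 230.10 m


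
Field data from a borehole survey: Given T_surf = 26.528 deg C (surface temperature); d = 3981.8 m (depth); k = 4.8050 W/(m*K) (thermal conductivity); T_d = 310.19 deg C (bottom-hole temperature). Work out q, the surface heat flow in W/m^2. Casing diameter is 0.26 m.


Step 1: grad = (T_d - T_surf)/d * 1000 = (310.19 - 26.528)/3981.8 * 1000 = 71.23964 deg C/km
Step 2: q = k * grad / 1000 = 4.805 * 71.23964 / 1000 = 0.34231 W/m^2
q = 0.34231 W/m^2


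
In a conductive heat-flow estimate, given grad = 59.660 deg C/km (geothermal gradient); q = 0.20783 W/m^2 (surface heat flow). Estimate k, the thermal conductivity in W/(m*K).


k = q * 1000 / grad
k = 0.20783 * 1000 / 59.660
k = 3.4836 W/(m*K)


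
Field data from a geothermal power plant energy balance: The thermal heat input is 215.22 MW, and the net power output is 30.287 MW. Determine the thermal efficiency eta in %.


eta = W_net / Q_in * 100
eta = 30.287 / 215.22 * 100
eta = 14.073 %


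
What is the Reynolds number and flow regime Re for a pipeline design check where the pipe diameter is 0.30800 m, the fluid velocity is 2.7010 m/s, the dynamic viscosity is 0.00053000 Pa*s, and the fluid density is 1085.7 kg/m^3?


Step 1: Re = rho*vel*D/mu = 1085.7*2.701*0.308/0.00053 = 1.7042e+06
Step 2: Re = 1.7042e+06 > 4000, so flow is turbulent.
Re = 1.7042e+06 (turbulent)


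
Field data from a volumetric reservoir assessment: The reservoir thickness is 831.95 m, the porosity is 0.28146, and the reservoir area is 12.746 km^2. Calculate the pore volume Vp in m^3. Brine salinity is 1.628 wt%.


Vp = A * 1e6 * hr * phi
Vp = 12.746 * 1e6 * 831.95 * 0.28146
Vp = 2.9846e+09 m^3


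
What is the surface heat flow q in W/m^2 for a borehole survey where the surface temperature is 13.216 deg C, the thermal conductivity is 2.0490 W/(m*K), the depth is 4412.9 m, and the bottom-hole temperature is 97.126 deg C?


Step 1: grad = (T_d - T_surf)/d * 1000 = (97.126 - 13.216)/4412.9 * 1000 = 19.01471 deg C/km
Step 2: q = k * grad / 1000 = 2.049 * 19.01471 / 1000 = 0.038961 W/m^2
q = 0.038961 W/m^2


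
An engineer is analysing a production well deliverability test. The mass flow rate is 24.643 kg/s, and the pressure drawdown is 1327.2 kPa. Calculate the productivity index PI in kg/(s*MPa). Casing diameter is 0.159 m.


PI = mdot * 1000 / dP
PI = 24.643 * 1000 / 1327.2
PI = 18.568 kg/(s*MPa)


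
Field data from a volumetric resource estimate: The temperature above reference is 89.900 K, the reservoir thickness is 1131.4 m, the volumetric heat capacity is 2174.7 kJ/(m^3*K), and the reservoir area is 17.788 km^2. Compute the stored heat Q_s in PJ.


Step 1: Vr = A*1e6*hr = 17.788*1e6*1131.4 = 2.012534e+10 m^3
Step 2: Q_s = Vr*rhoc*dT/1e12 = 2.012534e+10*2174.7*89.9/1e12 = 3934.6 PJ
Q_s = 3934.6 PJ


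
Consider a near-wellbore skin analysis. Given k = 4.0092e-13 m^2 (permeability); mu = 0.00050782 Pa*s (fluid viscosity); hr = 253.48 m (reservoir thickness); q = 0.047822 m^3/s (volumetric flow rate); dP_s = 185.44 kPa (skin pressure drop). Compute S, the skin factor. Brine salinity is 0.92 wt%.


S = dP_s * 1000 * 2*pi*k*hr / (q*mu)
S = 185.44 * 1000 * 2*pi*4.0092e-13*253.48 / (0.047822*0.00050782)
S = 4.8758


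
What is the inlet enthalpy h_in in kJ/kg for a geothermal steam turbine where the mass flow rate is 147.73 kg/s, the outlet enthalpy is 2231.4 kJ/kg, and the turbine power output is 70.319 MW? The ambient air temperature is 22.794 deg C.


h_in = h_out + P * 1000 / mdot
h_in = 2231.4 + 70.319 * 1000 / 147.73
h_in = 2707.4 kJ/kg


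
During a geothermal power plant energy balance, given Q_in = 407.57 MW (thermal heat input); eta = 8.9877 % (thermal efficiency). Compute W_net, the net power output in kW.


W_net = eta / 100 * Q_in
W_net = 8.9877 / 100 * 407.57
W_net = 36.63117 MW
Convert: 36.63117 MW * 1000.0 = 36631 kW
W_net = 36631 kW


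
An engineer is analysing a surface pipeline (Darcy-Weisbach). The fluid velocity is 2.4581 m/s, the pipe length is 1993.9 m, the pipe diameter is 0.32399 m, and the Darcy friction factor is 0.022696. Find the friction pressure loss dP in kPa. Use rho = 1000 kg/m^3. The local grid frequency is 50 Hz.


dP = f * (L/D) * (rho*vel^2/2) / 1000
dP = 0.022696 * (1993.9/0.32399) * (1000*2.4581^2/2) / 1000
dP = 421.98 kPa


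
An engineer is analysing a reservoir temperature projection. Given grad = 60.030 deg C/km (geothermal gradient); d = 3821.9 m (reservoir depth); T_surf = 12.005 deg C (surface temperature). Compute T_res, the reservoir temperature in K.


T_res = T_surf + grad * d / 1000
T_res = 12.005 + 60.030 * 3821.9 / 1000
T_res = 241.4337 deg C
Convert to K: 241.4337 + 273.15 = 514.58 K
T_res = 514.58 K


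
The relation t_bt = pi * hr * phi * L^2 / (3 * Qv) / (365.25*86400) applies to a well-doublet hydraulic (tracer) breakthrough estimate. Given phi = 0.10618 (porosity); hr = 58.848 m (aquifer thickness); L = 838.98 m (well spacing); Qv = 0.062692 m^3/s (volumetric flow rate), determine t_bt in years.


t_bt = pi * hr * phi * L^2 / (3 * Qv) / (365.25*86400)
t_bt = pi * 58.848 * 0.10618 * 838.98^2 / (3 * 0.062692) / (365.25*86400)
t_bt = 2.3280 years


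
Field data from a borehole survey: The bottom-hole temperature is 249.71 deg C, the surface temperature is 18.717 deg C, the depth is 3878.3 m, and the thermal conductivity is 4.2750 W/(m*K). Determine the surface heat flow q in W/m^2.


Step 1: grad = (T_d - T_surf)/d * 1000 = (249.71 - 18.717)/3878.3 * 1000 = 59.56037 deg C/km
Step 2: q = k * grad / 1000 = 4.275 * 59.56037 / 1000 = 0.25462 W/m^2
q = 0.25462 W/m^2


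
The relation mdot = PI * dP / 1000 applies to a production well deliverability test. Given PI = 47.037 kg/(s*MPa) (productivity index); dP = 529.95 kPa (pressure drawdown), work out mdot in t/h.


mdot = PI * dP / 1000
mdot = 47.037 * 529.95 / 1000
mdot = 24.92726 kg/s
Convert: 24.92726 kg/s * 3.6 = 89.738 t/h
mdot = 89.738 t/h


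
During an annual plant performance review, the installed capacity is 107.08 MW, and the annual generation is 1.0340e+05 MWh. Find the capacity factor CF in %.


CF = E_a / (cap * 8760) * 100
CF = 1.0340e+05 / (107.08 * 8760) * 100
CF = 11.023 %


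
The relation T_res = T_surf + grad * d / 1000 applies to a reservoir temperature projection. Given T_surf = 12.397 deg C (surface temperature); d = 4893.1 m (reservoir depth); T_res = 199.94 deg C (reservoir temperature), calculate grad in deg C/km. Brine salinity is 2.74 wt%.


grad = (T_res - T_surf) / d * 1000
grad = (199.94 - 12.397) / 4893.1 * 1000
grad = 38.328 deg C/km
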